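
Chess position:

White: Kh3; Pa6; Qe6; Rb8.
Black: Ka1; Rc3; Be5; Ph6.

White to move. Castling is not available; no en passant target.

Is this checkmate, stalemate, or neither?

White to move; white king on h3.
In check: yes, from the black rook on c3.
King squares — g2: available; h2: attacked by Be5; g3: attacked by Rc3; g4: available; h4: available.
Legal moves for White: Kh4, Kg4, Kg2.
White is in check but has 3 legal moves → neither.

neither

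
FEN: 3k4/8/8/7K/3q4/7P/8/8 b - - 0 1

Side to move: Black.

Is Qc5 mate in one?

no

After Qc5: white king on h5; in check: yes, from the black queen on c5.
White has 4 legal replies: Kh6, Kg6, Kh4, Kg4.
In check but a legal move exists → not checkmate.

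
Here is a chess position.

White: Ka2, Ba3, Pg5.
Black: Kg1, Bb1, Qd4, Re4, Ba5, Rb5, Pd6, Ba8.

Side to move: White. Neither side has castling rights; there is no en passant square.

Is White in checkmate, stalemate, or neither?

White to move; white king on a2.
In check: yes, from the black bishop on b1.
King squares — a1: attacked by Qd4; b1: attacked by Rb5; b2: attacked by Qd4; a3: own bishop; b3: attacked by Rb5.
Legal moves for White: none.
In check with no legal moves → checkmate.

checkmate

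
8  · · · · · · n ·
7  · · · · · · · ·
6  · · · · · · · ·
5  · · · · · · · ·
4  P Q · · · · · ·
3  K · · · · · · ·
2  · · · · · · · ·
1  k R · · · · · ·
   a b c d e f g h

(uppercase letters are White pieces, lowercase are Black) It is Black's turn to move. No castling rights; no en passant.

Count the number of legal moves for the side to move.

Black to move; king on a1.
In check: yes, from the white rook on b1.
Legal moves: none.
Count: 0.

0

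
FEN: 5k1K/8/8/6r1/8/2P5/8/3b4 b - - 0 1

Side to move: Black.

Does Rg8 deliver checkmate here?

no

After Rg8: white king on h8; in check: yes, from the black rook on g8.
White has 1 legal reply: Kh7.
In check but a legal move exists → not checkmate.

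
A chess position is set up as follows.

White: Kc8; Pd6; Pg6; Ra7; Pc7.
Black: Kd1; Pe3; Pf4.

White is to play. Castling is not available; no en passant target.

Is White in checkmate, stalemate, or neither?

neither

White to move; white king on c8.
In check: no.
Legal moves for White: Kd8, Kb8, Kd7, Kb7, Ra8, Rb7, Ra6, Ra5, Ra4, Ra3, Ra2, Ra1+, g7, d7.
White has 14 legal moves and is not in check → neither.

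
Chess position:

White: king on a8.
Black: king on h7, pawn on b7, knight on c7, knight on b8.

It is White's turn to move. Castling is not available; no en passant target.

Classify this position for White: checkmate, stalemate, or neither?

neither

White to move; white king on a8.
In check: yes, from the black knight on c7.
Legal moves for White: Kxb8, Kxb7, Ka7.
White is in check but has 3 legal moves → neither.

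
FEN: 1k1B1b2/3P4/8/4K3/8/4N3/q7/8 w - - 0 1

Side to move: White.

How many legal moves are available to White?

White to move; king on e5.
In check: no.
Legal moves: Be7, Bc7+, Bf6, Bb6, Bg5, Ba5, Bh4, Kf6, Kf5, Kf4, Ke4, Kd4, Nf5, Nd5, Ng4, Nc4, Ng2, Nc2, Nf1, Nd1.
Count: 20.

20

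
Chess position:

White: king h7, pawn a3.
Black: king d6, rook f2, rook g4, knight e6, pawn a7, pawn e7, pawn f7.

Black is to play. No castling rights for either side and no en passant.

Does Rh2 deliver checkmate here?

After Rh2: white king on h7; in check: yes, from the black rook on h2.
King squares — g6: attacked by Rg4; h6: attacked by Rh2; g7: attacked by Rg4; g8: attacked by Rg4; h8: attacked by Rh2.
White has no legal moves → checkmate.

yes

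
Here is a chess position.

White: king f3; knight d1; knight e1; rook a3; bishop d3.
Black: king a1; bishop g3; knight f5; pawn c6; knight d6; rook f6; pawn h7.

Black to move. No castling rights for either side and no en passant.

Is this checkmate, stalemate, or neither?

checkmate

Black to move; black king on a1.
In check: yes, from the white rook on a3.
King squares — b1: attacked by Bd3; a2: attacked by Ra3; b2: attacked by Nd1.
Legal moves for Black: none.
In check with no legal moves → checkmate.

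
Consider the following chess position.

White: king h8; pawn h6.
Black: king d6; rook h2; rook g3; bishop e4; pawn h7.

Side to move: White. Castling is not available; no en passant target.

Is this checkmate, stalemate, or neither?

stalemate

White to move; white king on h8.
In check: no.
King squares — g7: attacked by Rg3; h7: attacked by Be4; g8: attacked by Rg3.
Legal moves for White: none.
Not in check and no legal moves → stalemate.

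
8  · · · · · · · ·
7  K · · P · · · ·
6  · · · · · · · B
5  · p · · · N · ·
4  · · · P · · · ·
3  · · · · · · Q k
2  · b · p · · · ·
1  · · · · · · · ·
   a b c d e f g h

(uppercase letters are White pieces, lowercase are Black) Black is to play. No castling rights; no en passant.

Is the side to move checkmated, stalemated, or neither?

Black to move; black king on h3.
In check: yes, from the white queen on g3.
King squares — g2: attacked by Qg3; h2: attacked by Qg3; g3: attacked by Nf5; g4: attacked by Qg3; h4: attacked by Qg3.
Legal moves for Black: none.
In check with no legal moves → checkmate.

checkmate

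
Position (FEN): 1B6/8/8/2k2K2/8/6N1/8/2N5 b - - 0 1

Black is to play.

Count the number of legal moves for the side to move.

7

Black to move; king on c5.
In check: no.
Legal moves: Kc6, Kb6, Kd5, Kb5, Kd4, Kc4, Kb4.
Count: 7.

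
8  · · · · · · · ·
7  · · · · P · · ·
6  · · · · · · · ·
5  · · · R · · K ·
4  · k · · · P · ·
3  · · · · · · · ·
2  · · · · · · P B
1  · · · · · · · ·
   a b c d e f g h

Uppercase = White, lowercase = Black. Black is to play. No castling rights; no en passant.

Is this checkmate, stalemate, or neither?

neither

Black to move; black king on b4.
In check: no.
Legal moves for Black: Kc4, Ka4, Kc3, Kb3, Ka3.
Black has 5 legal moves and is not in check → neither.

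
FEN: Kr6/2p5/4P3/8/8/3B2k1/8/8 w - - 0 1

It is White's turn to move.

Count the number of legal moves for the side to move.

White to move; king on a8.
In check: yes, from the black rook on b8.
Legal moves: Kxb8, Ka7.
Count: 2.

2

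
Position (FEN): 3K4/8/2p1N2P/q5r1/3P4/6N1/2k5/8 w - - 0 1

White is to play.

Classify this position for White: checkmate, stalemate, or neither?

neither

White to move; white king on d8.
In check: yes, from the black queen on a5.
King squares — c7: attacked by Qa5; d7: available; e7: available; c8: available; e8: available.
Legal moves for White: Ke8, Kc8, Ke7, Kd7, Nc7.
White is in check but has 5 legal moves → neither.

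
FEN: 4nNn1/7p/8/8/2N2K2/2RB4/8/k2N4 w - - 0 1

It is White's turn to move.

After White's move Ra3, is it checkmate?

yes

After Ra3: black king on a1; in check: yes, from the white rook on a3.
King squares — b1: attacked by Bd3; a2: attacked by Ra3; b2: attacked by Nd1.
Black has no legal moves → checkmate.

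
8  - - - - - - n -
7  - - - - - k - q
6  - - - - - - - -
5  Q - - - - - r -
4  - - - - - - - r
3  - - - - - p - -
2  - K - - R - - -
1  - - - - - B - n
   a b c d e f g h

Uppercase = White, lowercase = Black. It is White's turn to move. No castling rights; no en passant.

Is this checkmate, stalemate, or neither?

neither

White to move; white king on b2.
In check: no.
Legal moves for White include: Qd8, Qa8, Qc7+, Qa7+, Qb6, Qa6, Qxg5, Qf5+, Qe5, Qd5+, Qc5, Qb5, Qb4, Qa4, Qc3, Qa3, Qd2, Qa2+, ... (list truncated; more exist).
White has legal moves and is not in check → neither.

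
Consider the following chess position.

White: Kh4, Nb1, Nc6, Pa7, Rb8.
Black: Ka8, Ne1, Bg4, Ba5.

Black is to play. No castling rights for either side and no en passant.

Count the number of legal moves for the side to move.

0

Black to move; king on a8.
In check: yes, from the white rook on b8.
Legal moves: none.
Count: 0.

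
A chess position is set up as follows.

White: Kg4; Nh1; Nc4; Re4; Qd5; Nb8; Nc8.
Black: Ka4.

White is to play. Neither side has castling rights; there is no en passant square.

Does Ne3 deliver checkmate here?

After Ne3: black king on a4; in check: yes, from the white rook on e4.
Black has 1 legal reply: Ka3.
In check but a legal move exists → not checkmate.

no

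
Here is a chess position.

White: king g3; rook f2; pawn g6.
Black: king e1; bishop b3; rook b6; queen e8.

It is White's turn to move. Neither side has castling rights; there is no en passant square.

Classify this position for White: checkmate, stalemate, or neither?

neither

White to move; white king on g3.
In check: no.
Legal moves for White include: Kh4, Kg4, Kf4, Kh3, Kf3, Kh2, Kg2, Rf8, Rf7, Rf6, Rf5, Rf4, Rf3, Rh2, Rg2, Re2+, Rd2, Rc2, ... (list truncated; more exist).
White has legal moves and is not in check → neither.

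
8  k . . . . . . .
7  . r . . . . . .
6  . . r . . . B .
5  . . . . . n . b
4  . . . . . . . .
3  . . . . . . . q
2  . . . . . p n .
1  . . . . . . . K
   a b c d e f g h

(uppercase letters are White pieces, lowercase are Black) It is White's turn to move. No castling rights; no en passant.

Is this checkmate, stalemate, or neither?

White to move; white king on h1.
In check: yes, from the black queen on h3.
King squares — g1: attacked by Pf2; g2: attacked by Qh3; h2: attacked by Qh3.
Legal moves for White: none.
In check with no legal moves → checkmate.

checkmate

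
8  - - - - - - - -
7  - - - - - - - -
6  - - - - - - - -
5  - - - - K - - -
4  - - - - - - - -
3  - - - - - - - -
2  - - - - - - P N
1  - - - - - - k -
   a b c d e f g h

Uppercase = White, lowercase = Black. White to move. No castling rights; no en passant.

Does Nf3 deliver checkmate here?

no

After Nf3: black king on g1; in check: yes, from the white knight on f3.
Black has 4 legal replies: Kxg2, Kf2, Kh1, Kf1.
In check but a legal move exists → not checkmate.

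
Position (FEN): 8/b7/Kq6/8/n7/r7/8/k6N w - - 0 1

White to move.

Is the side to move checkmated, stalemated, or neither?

White to move; white king on a6.
In check: yes, from the black queen on b6.
King squares — a5: attacked by Qb6; b5: attacked by Qb6; b6: attacked by Na4; a7: attacked by Qb6; b7: attacked by Qb6.
Legal moves for White: none.
In check with no legal moves → checkmate.

checkmate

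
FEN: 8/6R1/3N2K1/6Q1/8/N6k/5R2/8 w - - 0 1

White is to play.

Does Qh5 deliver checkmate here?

After Qh5: black king on h3; in check: yes, from the white queen on h5.
Black has 1 legal reply: Kg3.
In check but a legal move exists → not checkmate.

no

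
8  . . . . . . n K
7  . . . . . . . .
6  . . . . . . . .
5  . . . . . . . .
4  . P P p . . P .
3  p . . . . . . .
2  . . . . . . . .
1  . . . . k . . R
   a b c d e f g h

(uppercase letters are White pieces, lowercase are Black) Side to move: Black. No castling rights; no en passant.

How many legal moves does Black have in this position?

Black to move; king on e1.
In check: yes, from the white rook on h1.
Legal moves: Kf2, Ke2, Kd2.
Count: 3.

3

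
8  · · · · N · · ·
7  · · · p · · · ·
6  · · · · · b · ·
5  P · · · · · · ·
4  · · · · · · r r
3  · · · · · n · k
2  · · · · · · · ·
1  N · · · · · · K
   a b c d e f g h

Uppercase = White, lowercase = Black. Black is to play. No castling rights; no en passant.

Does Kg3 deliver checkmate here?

After Kg3: white king on h1; in check: yes, from the black rook on h4.
King squares — g1: attacked by Nf3; g2: attacked by Kg3; h2: attacked by Nf3.
White has no legal moves → checkmate.

yes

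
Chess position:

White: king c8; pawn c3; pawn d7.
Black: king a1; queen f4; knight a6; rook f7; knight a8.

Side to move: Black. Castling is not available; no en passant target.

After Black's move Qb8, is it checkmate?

yes

After Qb8: white king on c8; in check: yes, from the black queen on b8.
King squares — b7: attacked by Qb8; c7: attacked by Na6; d7: own pawn; b8: attacked by Na6; d8: attacked by Qb8.
White has no legal moves → checkmate.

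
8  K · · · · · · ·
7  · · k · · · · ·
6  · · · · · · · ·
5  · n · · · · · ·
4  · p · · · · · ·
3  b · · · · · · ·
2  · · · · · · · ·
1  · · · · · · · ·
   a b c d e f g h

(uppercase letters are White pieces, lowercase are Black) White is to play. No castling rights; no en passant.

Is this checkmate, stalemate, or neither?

White to move; white king on a8.
In check: no.
King squares — a7: attacked by Nb5; b7: attacked by Kc7; b8: attacked by Kc7.
Legal moves for White: none.
Not in check and no legal moves → stalemate.

stalemate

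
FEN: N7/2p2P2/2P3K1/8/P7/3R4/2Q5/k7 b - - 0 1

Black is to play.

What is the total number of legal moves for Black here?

0

Black to move; king on a1.
In check: no.
Legal moves: none.
Count: 0.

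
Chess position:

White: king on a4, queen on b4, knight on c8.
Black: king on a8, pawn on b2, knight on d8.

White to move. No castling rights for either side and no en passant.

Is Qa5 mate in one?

no

After Qa5: black king on a8; in check: yes, from the white queen on a5.
Black has 2 legal replies: Kb8, Kb7.
In check but a legal move exists → not checkmate.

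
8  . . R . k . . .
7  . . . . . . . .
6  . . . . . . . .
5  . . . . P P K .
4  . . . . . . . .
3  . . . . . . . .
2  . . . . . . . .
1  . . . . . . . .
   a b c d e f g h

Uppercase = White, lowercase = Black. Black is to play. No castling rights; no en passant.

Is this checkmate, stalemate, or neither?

neither

Black to move; black king on e8.
In check: yes, from the white rook on c8.
Legal moves for Black: Kf7, Ke7, Kd7.
Black is in check but has 3 legal moves → neither.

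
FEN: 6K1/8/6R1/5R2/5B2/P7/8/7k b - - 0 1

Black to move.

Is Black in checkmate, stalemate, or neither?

Black to move; black king on h1.
In check: no.
King squares — g1: attacked by Rg6; g2: attacked by Rg6; h2: attacked by Bf4.
Legal moves for Black: none.
Not in check and no legal moves → stalemate.

stalemate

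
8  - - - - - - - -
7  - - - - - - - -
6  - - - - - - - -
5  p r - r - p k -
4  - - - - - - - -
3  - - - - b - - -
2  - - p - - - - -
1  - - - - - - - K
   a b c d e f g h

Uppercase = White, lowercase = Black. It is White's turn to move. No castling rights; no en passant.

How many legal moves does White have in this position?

White to move; king on h1.
In check: no.
Legal moves: Kh2, Kg2.
Count: 2.

2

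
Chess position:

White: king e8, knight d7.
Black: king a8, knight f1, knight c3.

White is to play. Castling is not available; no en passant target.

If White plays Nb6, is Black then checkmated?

After Nb6: black king on a8; in check: yes, from the white knight on b6.
Black has 3 legal replies: Kb8, Kb7, Ka7.
In check but a legal move exists → not checkmate.

no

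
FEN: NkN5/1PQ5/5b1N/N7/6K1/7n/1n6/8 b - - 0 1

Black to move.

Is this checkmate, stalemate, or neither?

Black to move; black king on b8.
In check: yes, from the white queen on c7.
King squares — a7: attacked by Nc8; b7: attacked by Na5; c7: attacked by Na8; a8: attacked by Pb7; c8: attacked by Pb7.
Legal moves for Black: none.
In check with no legal moves → checkmate.

checkmate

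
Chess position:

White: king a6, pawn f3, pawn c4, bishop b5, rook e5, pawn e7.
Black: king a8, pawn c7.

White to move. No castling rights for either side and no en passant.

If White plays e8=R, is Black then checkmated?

After e8=R: black king on a8; in check: yes, from the white rook on e8.
King squares — a7: attacked by Ka6; b7: attacked by Ka6; b8: attacked by Re8.
Black has no legal moves → checkmate.

yes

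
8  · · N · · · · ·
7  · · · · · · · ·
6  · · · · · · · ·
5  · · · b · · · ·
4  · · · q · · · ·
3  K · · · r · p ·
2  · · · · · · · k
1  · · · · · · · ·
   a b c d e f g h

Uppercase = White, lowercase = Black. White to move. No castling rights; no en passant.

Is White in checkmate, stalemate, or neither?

White to move; white king on a3.
In check: yes, from the black rook on e3.
King squares — a2: attacked by Bd5; b2: attacked by Qd4; b3: attacked by Re3; a4: attacked by Qd4; b4: attacked by Qd4.
Legal moves for White: none.
In check with no legal moves → checkmate.

checkmate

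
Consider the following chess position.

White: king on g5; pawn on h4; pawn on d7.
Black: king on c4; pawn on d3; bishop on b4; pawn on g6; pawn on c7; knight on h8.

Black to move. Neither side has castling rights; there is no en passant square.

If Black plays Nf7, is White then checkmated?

no

After Nf7: white king on g5; in check: yes, from the black knight on f7.
White has 4 legal replies: Kxg6, Kf6, Kg4, Kf4.
In check but a legal move exists → not checkmate.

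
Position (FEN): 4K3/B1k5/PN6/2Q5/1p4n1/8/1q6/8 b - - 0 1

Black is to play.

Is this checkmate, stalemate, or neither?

checkmate

Black to move; black king on c7.
In check: yes, from the white queen on c5.
King squares — b6: attacked by Qc5; c6: attacked by Qc5; d6: attacked by Qc5; b7: attacked by Pa6; d7: attacked by Nb6; b8: attacked by Ba7; c8: attacked by Qc5; d8: attacked by Ke8.
Legal moves for Black: none.
In check with no legal moves → checkmate.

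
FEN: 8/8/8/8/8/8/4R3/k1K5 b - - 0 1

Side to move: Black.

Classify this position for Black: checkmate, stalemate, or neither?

Black to move; black king on a1.
In check: no.
King squares — b1: attacked by Kc1; a2: attacked by Re2; b2: attacked by Kc1.
Legal moves for Black: none.
Not in check and no legal moves → stalemate.

stalemate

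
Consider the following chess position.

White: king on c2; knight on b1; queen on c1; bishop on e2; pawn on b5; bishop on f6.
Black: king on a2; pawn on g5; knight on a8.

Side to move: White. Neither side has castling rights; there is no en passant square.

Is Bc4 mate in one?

yes

After Bc4: black king on a2; in check: yes, from the white bishop on c4.
King squares — a1: attacked by Bf6; b1: attacked by Qc1; b2: attacked by Qc1; a3: attacked by Nb1; b3: attacked by Kc2.
Black has no legal moves → checkmate.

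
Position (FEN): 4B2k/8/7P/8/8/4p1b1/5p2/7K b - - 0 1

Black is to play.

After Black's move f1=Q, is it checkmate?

After f1=Q: white king on h1; in check: yes, from the black queen on f1.
King squares — g1: attacked by Qf1; g2: attacked by Qf1; h2: attacked by Bg3.
White has no legal moves → checkmate.

yes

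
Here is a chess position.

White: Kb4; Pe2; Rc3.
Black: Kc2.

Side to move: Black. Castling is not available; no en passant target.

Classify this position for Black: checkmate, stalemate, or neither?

Black to move; black king on c2.
In check: yes, from the white rook on c3.
King squares — b1: available; c1: attacked by Rc3; d1: available; b2: available; d2: available; b3: attacked by Rc3; c3: attacked by Kb4; d3: attacked by Pe2.
Legal moves for Black: Kd2, Kb2, Kd1, Kb1.
Black is in check but has 4 legal moves → neither.

neither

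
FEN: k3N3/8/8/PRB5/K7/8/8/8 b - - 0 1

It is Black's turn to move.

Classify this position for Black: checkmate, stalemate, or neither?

stalemate

Black to move; black king on a8.
In check: no.
King squares — a7: attacked by Bc5; b7: attacked by Rb5; b8: attacked by Rb5.
Legal moves for Black: none.
Not in check and no legal moves → stalemate.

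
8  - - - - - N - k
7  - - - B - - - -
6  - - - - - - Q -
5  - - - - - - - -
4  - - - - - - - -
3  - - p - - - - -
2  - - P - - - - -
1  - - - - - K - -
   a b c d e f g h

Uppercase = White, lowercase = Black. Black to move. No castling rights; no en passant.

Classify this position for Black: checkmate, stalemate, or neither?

stalemate

Black to move; black king on h8.
In check: no.
King squares — g7: attacked by Qg6; h7: attacked by Qg6; g8: attacked by Qg6.
Legal moves for Black: none.
Not in check and no legal moves → stalemate.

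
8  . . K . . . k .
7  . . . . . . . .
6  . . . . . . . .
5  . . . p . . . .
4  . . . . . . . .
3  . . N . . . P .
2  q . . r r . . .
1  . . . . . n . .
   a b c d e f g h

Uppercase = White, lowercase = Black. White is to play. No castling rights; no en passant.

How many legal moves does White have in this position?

14

White to move; king on c8.
In check: no.
Legal moves: Kd8, Kb8, Kd7, Kc7, Kb7, Nxd5, Nb5, Ne4, Na4, Nxe2, Nxa2, Nd1, Nb1, g4.
Count: 14.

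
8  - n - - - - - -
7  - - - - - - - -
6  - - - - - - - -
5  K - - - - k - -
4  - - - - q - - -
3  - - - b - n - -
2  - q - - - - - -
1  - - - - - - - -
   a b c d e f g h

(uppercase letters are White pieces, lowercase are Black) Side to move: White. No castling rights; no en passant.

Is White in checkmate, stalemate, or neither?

stalemate

White to move; white king on a5.
In check: no.
King squares — a4: attacked by Qe4; b4: attacked by Qb2; b5: attacked by Qb2; a6: attacked by Bd3; b6: attacked by Qb2.
Legal moves for White: none.
Not in check and no legal moves → stalemate.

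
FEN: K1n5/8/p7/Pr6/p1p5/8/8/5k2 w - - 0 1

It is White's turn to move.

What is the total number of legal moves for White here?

White to move; king on a8.
In check: no.
Legal moves: none.
Count: 0.

0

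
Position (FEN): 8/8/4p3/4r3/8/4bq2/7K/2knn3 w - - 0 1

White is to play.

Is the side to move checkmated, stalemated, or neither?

stalemate

White to move; white king on h2.
In check: no.
King squares — g1: attacked by Be3; h1: attacked by Qf3; g2: attacked by Ne1; g3: attacked by Qf3; h3: attacked by Qf3.
Legal moves for White: none.
Not in check and no legal moves → stalemate.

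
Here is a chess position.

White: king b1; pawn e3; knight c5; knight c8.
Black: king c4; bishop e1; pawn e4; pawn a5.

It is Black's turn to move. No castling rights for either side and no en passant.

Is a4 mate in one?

no

After a4: white king on b1; in check: no.
White is not in check, so this cannot be checkmate.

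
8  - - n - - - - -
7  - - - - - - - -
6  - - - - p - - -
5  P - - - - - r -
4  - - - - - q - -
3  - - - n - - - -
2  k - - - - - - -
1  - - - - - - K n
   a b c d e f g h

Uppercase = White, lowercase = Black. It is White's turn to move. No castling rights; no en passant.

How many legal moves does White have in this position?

White to move; king on g1.
In check: yes, from the black rook on g5.
Legal moves: Kxh1.
Count: 1.

1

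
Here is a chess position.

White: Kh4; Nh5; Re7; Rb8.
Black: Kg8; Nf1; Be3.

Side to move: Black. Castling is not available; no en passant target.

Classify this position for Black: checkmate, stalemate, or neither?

Black to move; black king on g8.
In check: yes, from the white rook on b8.
King squares — f7: attacked by Re7; g7: attacked by Nh5; h7: attacked by Re7; f8: attacked by Rb8; h8: attacked by Rb8.
Legal moves for Black: none.
In check with no legal moves → checkmate.

checkmate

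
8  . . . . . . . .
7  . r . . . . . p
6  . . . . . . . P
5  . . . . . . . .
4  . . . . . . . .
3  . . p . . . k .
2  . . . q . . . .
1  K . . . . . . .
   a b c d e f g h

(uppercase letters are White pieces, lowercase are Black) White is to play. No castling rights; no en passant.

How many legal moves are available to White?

White to move; king on a1.
In check: no.
Legal moves: none.
Count: 0.

0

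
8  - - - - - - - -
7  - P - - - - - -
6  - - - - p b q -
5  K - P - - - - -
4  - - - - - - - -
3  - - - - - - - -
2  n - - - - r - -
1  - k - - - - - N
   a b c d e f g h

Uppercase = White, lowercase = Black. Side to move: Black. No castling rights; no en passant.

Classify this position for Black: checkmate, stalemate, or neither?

Black to move; black king on b1.
In check: no.
Legal moves for Black include: Qg8, Qe8, Qh7, Qg7, Qf7, Qh6, Qh5, Qg5, Qf5, Qg4, Qe4, Qg3, Qd3, Qg2, Qc2, Qg1, Bh8, Bd8+, ... (list truncated; more exist).
Black has legal moves and is not in check → neither.

neither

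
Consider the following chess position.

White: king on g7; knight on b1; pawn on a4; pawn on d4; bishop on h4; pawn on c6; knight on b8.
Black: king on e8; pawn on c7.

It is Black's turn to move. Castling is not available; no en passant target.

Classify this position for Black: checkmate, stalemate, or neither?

stalemate

Black to move; black king on e8.
In check: no.
King squares — d7: attacked by Pc6; e7: attacked by Bh4; f7: attacked by Kg7; d8: attacked by Bh4; f8: attacked by Kg7.
Legal moves for Black: none.
Not in check and no legal moves → stalemate.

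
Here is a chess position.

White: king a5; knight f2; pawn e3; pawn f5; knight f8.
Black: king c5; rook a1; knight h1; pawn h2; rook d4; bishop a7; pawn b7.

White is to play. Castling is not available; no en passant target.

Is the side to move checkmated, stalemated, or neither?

checkmate

White to move; white king on a5.
In check: yes, from the black rook on a1.
King squares — a4: attacked by Ra1; b4: attacked by Rd4; b5: attacked by Kc5; a6: attacked by Ra1; b6: attacked by Kc5.
Legal moves for White: none.
In check with no legal moves → checkmate.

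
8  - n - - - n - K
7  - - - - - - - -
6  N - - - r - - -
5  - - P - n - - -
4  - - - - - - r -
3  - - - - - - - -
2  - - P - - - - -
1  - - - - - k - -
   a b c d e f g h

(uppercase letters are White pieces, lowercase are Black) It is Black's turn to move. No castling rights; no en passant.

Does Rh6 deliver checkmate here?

After Rh6: white king on h8; in check: yes, from the black rook on h6.
King squares — g7: attacked by Rg4; h7: attacked by Rh6; g8: attacked by Rg4.
White has no legal moves → checkmate.

yes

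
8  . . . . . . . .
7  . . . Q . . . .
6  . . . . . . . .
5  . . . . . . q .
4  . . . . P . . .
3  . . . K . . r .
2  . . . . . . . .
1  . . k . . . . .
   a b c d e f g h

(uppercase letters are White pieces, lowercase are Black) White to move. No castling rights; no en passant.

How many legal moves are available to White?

White to move; king on d3.
In check: yes, from the black rook on g3.
Legal moves: Kd4, Kc4, Ke2.
Count: 3.

3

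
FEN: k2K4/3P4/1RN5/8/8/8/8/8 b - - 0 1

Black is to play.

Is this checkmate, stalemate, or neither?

Black to move; black king on a8.
In check: no.
King squares — a7: attacked by Nc6; b7: attacked by Rb6; b8: attacked by Rb6.
Legal moves for Black: none.
Not in check and no legal moves → stalemate.

stalemate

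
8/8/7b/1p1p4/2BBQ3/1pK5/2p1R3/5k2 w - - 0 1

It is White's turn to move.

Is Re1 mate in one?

yes

After Re1: black king on f1; in check: yes, from the white rook on e1 and the white bishop on c4.
King squares — e1: attacked by Qe4; g1: attacked by Re1; e2: attacked by Re1; f2: attacked by Bd4; g2: attacked by Qe4.
Black has no legal moves → checkmate.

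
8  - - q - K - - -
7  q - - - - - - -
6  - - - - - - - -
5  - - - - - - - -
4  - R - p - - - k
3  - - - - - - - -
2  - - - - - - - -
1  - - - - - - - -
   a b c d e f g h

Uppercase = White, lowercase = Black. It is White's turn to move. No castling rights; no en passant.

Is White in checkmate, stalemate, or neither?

checkmate

White to move; white king on e8.
In check: yes, from the black queen on c8.
King squares — d7: attacked by Qa7; e7: attacked by Qa7; f7: attacked by Qa7; d8: attacked by Qc8; f8: attacked by Qc8.
Legal moves for White: none.
In check with no legal moves → checkmate.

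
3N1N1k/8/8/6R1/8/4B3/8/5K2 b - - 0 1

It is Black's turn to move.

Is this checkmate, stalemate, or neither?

stalemate

Black to move; black king on h8.
In check: no.
King squares — g7: attacked by Rg5; h7: attacked by Nf8; g8: attacked by Rg5.
Legal moves for Black: none.
Not in check and no legal moves → stalemate.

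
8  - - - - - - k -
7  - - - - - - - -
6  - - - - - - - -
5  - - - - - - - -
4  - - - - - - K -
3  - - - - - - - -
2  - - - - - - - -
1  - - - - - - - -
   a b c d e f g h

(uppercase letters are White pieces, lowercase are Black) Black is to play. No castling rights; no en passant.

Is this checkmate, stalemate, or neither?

Black to move; black king on g8.
In check: no.
Legal moves for Black: Kh8, Kf8, Kh7, Kg7, Kf7.
Black has 5 legal moves and is not in check → neither.

neither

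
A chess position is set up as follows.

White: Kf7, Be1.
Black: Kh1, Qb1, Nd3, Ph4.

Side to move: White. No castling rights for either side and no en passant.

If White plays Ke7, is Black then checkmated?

After Ke7: black king on h1; in check: no.
Black is not in check, so this cannot be checkmate.

no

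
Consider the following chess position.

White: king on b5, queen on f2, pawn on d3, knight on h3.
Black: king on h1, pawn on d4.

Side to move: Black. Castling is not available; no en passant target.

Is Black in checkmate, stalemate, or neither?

stalemate

Black to move; black king on h1.
In check: no.
King squares — g1: attacked by Qf2; g2: attacked by Qf2; h2: attacked by Qf2.
Legal moves for Black: none.
Not in check and no legal moves → stalemate.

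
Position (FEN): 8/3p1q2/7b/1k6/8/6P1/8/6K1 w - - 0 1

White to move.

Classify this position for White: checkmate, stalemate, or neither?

neither

White to move; white king on g1.
In check: no.
Legal moves for White: Kh2, Kg2, Kh1, g4.
White has 4 legal moves and is not in check → neither.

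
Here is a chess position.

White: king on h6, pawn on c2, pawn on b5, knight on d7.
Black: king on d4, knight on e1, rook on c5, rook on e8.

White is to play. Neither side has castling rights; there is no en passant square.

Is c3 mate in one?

no

After c3: black king on d4; in check: yes, from the white pawn on c3.
Black has 7 legal replies: Kd5, Ke4, Kc4, Ke3, Kd3, Kxc3, Rxc3.
In check but a legal move exists → not checkmate.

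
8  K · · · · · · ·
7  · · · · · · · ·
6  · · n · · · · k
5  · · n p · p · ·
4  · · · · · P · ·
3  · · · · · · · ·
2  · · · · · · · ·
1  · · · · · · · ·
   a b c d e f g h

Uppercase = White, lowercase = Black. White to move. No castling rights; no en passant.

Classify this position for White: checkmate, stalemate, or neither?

stalemate

White to move; white king on a8.
In check: no.
King squares — a7: attacked by Nc6; b7: attacked by Nc5; b8: attacked by Nc6.
Legal moves for White: none.
Not in check and no legal moves → stalemate.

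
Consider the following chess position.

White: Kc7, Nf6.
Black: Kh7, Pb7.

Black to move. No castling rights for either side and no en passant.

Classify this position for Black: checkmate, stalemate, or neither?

Black to move; black king on h7.
In check: yes, from the white knight on f6.
King squares — g6: available; h6: available; g7: available; g8: attacked by Nf6; h8: available.
Legal moves for Black: Kh8, Kg7, Kh6, Kg6.
Black is in check but has 4 legal moves → neither.

neither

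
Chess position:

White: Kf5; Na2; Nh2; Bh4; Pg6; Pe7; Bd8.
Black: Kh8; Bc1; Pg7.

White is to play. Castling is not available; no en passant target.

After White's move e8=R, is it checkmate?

yes

After e8=R: black king on h8; in check: yes, from the white rook on e8.
King squares — g7: own pawn; h7: attacked by Pg6; g8: attacked by Re8.
Black has no legal moves → checkmate.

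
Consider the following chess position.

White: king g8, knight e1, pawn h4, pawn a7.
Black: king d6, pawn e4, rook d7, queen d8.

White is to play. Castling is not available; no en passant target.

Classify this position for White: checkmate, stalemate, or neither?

White to move; white king on g8.
In check: yes, from the black queen on d8.
King squares — f7: attacked by Rd7; g7: attacked by Rd7; h7: attacked by Rd7; f8: attacked by Qd8; h8: attacked by Qd8.
Legal moves for White: none.
In check with no legal moves → checkmate.

checkmate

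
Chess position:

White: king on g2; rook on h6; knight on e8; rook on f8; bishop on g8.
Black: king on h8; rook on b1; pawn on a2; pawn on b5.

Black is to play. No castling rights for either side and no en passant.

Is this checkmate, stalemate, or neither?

Black to move; black king on h8.
In check: yes, from the white rook on h6.
King squares — g7: attacked by Ne8; h7: attacked by Rh6; g8: attacked by Rf8.
Legal moves for Black: none.
In check with no legal moves → checkmate.

checkmate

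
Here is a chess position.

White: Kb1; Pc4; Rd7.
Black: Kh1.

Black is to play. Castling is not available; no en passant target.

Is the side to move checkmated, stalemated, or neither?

Black to move; black king on h1.
In check: no.
Legal moves for Black: Kh2, Kg2, Kg1.
Black has 3 legal moves and is not in check → neither.

neither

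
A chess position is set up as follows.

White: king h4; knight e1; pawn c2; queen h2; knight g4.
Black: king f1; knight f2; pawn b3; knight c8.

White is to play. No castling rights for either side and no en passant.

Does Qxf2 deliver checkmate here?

After Qxf2: black king on f1; in check: yes, from the white queen on f2.
King squares — e1: attacked by Qf2; g1: attacked by Qf2; e2: attacked by Qf2; f2: attacked by Ng4; g2: attacked by Ne1.
Black has no legal moves → checkmate.

yes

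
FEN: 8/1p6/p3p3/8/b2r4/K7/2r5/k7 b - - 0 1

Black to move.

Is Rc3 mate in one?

After Rc3: white king on a3; in check: yes, from the black rook on c3.
King squares — a2: attacked by Ka1; b2: attacked by Ka1; b3: attacked by Rc3; a4: attacked by Rd4; b4: attacked by Rd4.
White has no legal moves → checkmate.

yes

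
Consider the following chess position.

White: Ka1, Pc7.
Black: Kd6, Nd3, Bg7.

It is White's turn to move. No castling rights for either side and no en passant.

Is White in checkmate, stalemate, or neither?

White to move; white king on a1.
In check: yes, from the black bishop on g7.
Legal moves for White: Ka2, Kb1.
White is in check but has 2 legal moves → neither.

neither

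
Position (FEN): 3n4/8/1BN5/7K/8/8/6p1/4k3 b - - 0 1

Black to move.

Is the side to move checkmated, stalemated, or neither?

neither

Black to move; black king on e1.
In check: no.
Legal moves for Black: Nf7, Nb7, Ne6, Nxc6, Ke2, Kd2, Kf1, Kd1, g1=Q, g1=R, g1=B, g1=N.
Black has 12 legal moves and is not in check → neither.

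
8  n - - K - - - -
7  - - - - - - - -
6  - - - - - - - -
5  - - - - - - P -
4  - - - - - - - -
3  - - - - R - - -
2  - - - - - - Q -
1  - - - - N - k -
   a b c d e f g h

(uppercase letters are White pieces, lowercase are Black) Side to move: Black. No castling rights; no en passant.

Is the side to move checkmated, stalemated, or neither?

checkmate

Black to move; black king on g1.
In check: yes, from the white queen on g2.
King squares — f1: attacked by Qg2; h1: attacked by Qg2; f2: attacked by Qg2; g2: attacked by Ne1; h2: attacked by Qg2.
Legal moves for Black: none.
In check with no legal moves → checkmate.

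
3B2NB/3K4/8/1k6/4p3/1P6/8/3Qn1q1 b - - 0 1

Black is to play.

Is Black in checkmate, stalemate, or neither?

neither

Black to move; black king on b5.
In check: no.
Legal moves for Black include: Ka6, Kc5, Kb4, Qxg8, Qg7+, Qa7+, Qg6, Qb6, Qg5, Qc5, Qg4+, Qd4+, Qg3, Qe3, Qh2, Qg2, Qf2, Qh1, ... (list truncated; more exist).
Black has legal moves and is not in check → neither.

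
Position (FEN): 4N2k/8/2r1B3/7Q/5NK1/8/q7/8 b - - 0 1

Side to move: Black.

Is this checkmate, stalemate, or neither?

Black to move; black king on h8.
In check: yes, from the white queen on h5.
King squares — g7: attacked by Ne8; h7: attacked by Qh5; g8: attacked by Be6.
Legal moves for Black: none.
In check with no legal moves → checkmate.

checkmate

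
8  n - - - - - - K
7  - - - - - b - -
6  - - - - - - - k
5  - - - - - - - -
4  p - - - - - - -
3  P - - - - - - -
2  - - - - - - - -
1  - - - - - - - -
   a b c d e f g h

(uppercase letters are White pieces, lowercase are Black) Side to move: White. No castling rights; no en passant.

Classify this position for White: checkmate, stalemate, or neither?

stalemate

White to move; white king on h8.
In check: no.
King squares — g7: attacked by Kh6; h7: attacked by Kh6; g8: attacked by Bf7.
Legal moves for White: none.
Not in check and no legal moves → stalemate.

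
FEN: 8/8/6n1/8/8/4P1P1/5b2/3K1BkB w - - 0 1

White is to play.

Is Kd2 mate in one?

no

After Kd2: black king on g1; in check: no.
Black is not in check, so this cannot be checkmate.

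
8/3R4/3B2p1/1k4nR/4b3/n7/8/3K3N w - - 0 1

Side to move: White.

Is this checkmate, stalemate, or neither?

White to move; white king on d1.
In check: no.
Legal moves for White include: Rd8, Rdh7, Rg7, Rf7, Re7, Rc7, Rb7+, Ra7, Bf8, Bb8, Be7, Bc7, Be5, Bc5, Bf4, Bb4, Bg3, Bxa3, ... (list truncated; more exist).
White has legal moves and is not in check → neither.

neither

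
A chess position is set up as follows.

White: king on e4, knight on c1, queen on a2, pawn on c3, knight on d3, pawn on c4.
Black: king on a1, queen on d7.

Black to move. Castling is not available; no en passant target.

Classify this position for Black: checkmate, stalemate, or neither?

checkmate

Black to move; black king on a1.
In check: yes, from the white queen on a2.
King squares — b1: attacked by Qa2; a2: attacked by Nc1; b2: attacked by Qa2.
Legal moves for Black: none.
In check with no legal moves → checkmate.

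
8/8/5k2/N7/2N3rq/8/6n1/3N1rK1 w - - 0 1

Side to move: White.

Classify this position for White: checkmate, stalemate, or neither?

White to move; white king on g1.
In check: yes, from the black rook on f1.
King squares — f1: available; h1: attacked by Rf1; f2: attacked by Rf1; g2: attacked by Rg4; h2: attacked by Qh4.
Legal moves for White: Kxf1.
White is in check but has 1 legal move → neither.

neither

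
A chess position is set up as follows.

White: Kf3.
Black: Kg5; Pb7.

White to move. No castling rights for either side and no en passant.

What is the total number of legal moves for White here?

6

White to move; king on f3.
In check: no.
Legal moves: Ke4, Kg3, Ke3, Kg2, Kf2, Ke2.
Count: 6.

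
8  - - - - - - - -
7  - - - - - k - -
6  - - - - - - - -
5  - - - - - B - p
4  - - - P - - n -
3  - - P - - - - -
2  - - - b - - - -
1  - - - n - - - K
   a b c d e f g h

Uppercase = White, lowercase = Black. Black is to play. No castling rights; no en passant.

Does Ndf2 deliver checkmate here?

After Ndf2: white king on h1; in check: yes, from the black knight on f2.
White has 2 legal replies: Kg2, Kg1.
In check but a legal move exists → not checkmate.

no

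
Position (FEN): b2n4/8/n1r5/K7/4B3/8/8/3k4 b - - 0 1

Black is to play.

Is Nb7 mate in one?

no

After Nb7: white king on a5; in check: yes, from the black knight on b7.
White has 2 legal replies: Kb5, Ka4.
In check but a legal move exists → not checkmate.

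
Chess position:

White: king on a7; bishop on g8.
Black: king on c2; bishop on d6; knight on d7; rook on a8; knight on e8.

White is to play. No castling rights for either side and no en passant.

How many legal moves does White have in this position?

White to move; king on a7.
In check: yes, from the black rook on a8.
Legal moves: Kxa8, Kb7.
Count: 2.

2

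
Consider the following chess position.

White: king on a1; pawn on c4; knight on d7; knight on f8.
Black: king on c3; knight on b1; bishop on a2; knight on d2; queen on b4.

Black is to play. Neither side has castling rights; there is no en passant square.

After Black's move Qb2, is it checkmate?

yes

After Qb2: white king on a1; in check: yes, from the black queen on b2.
King squares — b1: attacked by Ba2; a2: attacked by Qb2; b2: attacked by Kc3.
White has no legal moves → checkmate.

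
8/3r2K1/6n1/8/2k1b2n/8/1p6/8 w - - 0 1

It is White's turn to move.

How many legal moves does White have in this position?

3

White to move; king on g7.
In check: yes, from the black rook on d7.
Legal moves: Kg8, Kh6, Kf6.
Count: 3.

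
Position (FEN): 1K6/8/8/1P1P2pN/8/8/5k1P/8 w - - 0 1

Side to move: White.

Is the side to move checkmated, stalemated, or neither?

White to move; white king on b8.
In check: no.
Legal moves for White: Kc8, Ka8, Kc7, Kb7, Ka7, Ng7, Nf6, Nf4, Ng3, d6, b6, h3, h4.
White has 13 legal moves and is not in check → neither.

neither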